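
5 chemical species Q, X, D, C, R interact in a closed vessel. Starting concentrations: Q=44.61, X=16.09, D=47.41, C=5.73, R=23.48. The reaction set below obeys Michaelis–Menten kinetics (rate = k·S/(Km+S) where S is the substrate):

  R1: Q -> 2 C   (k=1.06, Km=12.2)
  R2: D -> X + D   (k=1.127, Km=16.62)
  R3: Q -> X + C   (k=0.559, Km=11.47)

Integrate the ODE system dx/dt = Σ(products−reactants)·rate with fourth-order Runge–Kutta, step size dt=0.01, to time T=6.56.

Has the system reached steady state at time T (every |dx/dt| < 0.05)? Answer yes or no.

RK4 with dt=0.01: 656 steps to T=6.56. Trajectory (selected grid times):
t=0.00: Q=44.61 X=16.09 D=47.41 C=5.73 R=23.48
t=0.73: Q=43.68 X=17.02 D=47.41 C=7.27 R=23.48
t=1.46: Q=42.75 X=17.95 D=47.41 C=8.80 R=23.48
t=2.19: Q=41.83 X=18.88 D=47.41 C=10.32 R=23.48
t=2.92: Q=40.92 X=19.81 D=47.41 C=11.83 R=23.48
t=3.64: Q=40.02 X=20.73 D=47.41 C=13.32 R=23.48
t=4.37: Q=39.11 X=21.65 D=47.41 C=14.82 R=23.48
t=5.10: Q=38.20 X=22.58 D=47.41 C=16.31 R=23.48
t=5.83: Q=37.31 X=23.50 D=47.41 C=17.79 R=23.48
t=6.56: Q=36.41 X=24.42 D=47.41 C=19.27 R=23.48
Rates at T: R1=0.7940, R2=0.8345, R3=0.4251
dx/dt at T (Σ net stoichiometry × rate): Q=-1.2191, X=+1.2596, D=+0.0000, C=+2.0131, R=+0.0000
Largest |dx/dt| is |+2.0131| (C) ≥ 0.05 → not steady.

Steady state at T: no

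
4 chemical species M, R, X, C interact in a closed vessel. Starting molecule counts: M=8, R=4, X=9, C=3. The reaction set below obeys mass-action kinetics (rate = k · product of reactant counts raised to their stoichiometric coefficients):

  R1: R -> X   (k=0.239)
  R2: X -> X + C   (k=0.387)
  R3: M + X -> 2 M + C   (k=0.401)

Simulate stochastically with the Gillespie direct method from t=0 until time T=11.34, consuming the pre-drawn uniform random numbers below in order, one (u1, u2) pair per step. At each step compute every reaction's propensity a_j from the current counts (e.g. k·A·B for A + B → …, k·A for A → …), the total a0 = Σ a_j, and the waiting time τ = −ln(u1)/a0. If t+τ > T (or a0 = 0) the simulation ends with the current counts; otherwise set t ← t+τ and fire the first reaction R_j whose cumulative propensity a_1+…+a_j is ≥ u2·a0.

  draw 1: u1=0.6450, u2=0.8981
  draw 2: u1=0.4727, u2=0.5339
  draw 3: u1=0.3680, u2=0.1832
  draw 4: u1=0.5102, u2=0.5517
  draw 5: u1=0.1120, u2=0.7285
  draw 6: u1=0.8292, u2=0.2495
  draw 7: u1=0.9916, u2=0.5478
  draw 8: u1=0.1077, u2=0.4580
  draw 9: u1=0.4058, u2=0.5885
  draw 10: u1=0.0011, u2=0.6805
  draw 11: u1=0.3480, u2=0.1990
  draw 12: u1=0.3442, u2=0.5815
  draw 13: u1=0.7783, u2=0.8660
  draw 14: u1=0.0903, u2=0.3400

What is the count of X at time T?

X at T = 0

t=0.000: M=8 R=4 X=9 C=3
Draw 1: a1=0.956, a2=3.483, a3=28.872, a0=33.311; τ=−ln(0.6450)/33.311=0.013 → t=0.013; u2·a0=0.8981·33.311=29.917; a1+a2=4.439 < 29.917 ≤ a1+…+a3=33.311 → R3 fires; M=9 R=4 X=8 C=4
Draw 2: a1=0.956, a2=3.096, a3=28.872, a0=32.924; τ=−ln(0.4727)/32.924=0.023 → t=0.036; u2·a0=0.5339·32.924=17.578; a1+a2=4.052 < 17.578 ≤ a1+…+a3=32.924 → R3 fires; M=10 R=4 X=7 C=5
Draw 3: a1=0.956, a2=2.709, a3=28.070, a0=31.735; τ=−ln(0.3680)/31.735=0.032 → t=0.067; u2·a0=0.1832·31.735=5.814; a1+a2=3.665 < 5.814 ≤ a1+…+a3=31.735 → R3 fires; M=11 R=4 X=6 C=6
Draw 4: a1=0.956, a2=2.322, a3=26.466, a0=29.744; τ=−ln(0.5102)/29.744=0.023 → t=0.090; u2·a0=0.5517·29.744=16.410; a1+a2=3.278 < 16.410 ≤ a1+…+a3=29.744 → R3 fires; M=12 R=4 X=5 C=7
Draw 5: a1=0.956, a2=1.935, a3=24.060, a0=26.951; τ=−ln(0.1120)/26.951=0.081 → t=0.171; u2·a0=0.7285·26.951=19.634; a1+a2=2.891 < 19.634 ≤ a1+…+a3=26.951 → R3 fires; M=13 R=4 X=4 C=8
Draw 6: a1=0.956, a2=1.548, a3=20.852, a0=23.356; τ=−ln(0.8292)/23.356=0.008 → t=0.179; u2·a0=0.2495·23.356=5.827; a1+a2=2.504 < 5.827 ≤ a1+…+a3=23.356 → R3 fires; M=14 R=4 X=3 C=9
Draw 7: a1=0.956, a2=1.161, a3=16.842, a0=18.959; τ=−ln(0.9916)/18.959=0.000 → t=0.180; u2·a0=0.5478·18.959=10.386; a1+a2=2.117 < 10.386 ≤ a1+…+a3=18.959 → R3 fires; M=15 R=4 X=2 C=10
Draw 8: a1=0.956, a2=0.774, a3=12.030, a0=13.760; τ=−ln(0.1077)/13.760=0.162 → t=0.342; u2·a0=0.4580·13.760=6.302; a1+a2=1.730 < 6.302 ≤ a1+…+a3=13.760 → R3 fires; M=16 R=4 X=1 C=11
Draw 9: a1=0.956, a2=0.387, a3=6.416, a0=7.759; τ=−ln(0.4058)/7.759=0.116 → t=0.458; u2·a0=0.5885·7.759=4.566; a1+a2=1.343 < 4.566 ≤ a1+…+a3=7.759 → R3 fires; M=17 R=4 X=0 C=12
Draw 10: a1=0.956, a2=0.000, a3=0.000, a0=0.956; τ=−ln(0.0011)/0.956=7.126 → t=7.584; u2·a0=0.6805·0.956=0.651 ≤ a1=0.956 → R1 fires; M=17 R=3 X=1 C=12
Draw 11: a1=0.717, a2=0.387, a3=6.817, a0=7.921; τ=−ln(0.3480)/7.921=0.133 → t=7.717; u2·a0=0.1990·7.921=1.576; a1+a2=1.104 < 1.576 ≤ a1+…+a3=7.921 → R3 fires; M=18 R=3 X=0 C=13
Draw 12: a1=0.717, a2=0.000, a3=0.000, a0=0.717; τ=−ln(0.3442)/0.717=1.487 → t=9.205; u2·a0=0.5815·0.717=0.417 ≤ a1=0.717 → R1 fires; M=18 R=2 X=1 C=13
Draw 13: a1=0.478, a2=0.387, a3=7.218, a0=8.083; τ=−ln(0.7783)/8.083=0.031 → t=9.236; u2·a0=0.8660·8.083=7.000; a1+a2=0.865 < 7.000 ≤ a1+…+a3=8.083 → R3 fires; M=19 R=2 X=0 C=14
Draw 14: a1=0.478, a2=0.000, a3=0.000, a0=0.478; τ=−ln(0.0903)/0.478=5.031 → t=14.266 > T=11.34: stop.
Read off X at T=11.34: 0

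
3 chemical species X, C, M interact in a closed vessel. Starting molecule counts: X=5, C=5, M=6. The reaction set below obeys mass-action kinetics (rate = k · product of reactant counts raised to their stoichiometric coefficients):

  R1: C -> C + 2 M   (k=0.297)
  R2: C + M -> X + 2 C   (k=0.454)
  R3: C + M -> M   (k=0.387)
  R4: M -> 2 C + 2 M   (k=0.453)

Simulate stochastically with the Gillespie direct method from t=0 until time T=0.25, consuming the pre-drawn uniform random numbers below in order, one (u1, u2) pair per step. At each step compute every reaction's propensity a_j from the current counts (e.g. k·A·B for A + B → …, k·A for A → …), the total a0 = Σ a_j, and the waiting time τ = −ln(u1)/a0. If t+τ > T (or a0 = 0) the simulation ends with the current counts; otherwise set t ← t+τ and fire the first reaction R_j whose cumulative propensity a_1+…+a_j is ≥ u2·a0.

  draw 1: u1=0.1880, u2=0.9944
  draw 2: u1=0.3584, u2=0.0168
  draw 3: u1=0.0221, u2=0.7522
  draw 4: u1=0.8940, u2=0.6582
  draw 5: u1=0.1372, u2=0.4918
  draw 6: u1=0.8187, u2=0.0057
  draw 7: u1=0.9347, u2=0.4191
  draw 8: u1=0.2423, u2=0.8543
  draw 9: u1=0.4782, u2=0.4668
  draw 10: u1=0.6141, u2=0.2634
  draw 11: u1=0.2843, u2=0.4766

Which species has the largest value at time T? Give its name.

Dominant species at T: X

t=0.000: X=5 C=5 M=6
Draw 1: a1=1.485, a2=13.620, a3=11.610, a4=2.718, a0=29.433; τ=−ln(0.1880)/29.433=0.057 → t=0.057; u2·a0=0.9944·29.433=29.268; a1+…+a3=26.715 < 29.268 ≤ a1+…+a4=29.433 → R4 fires; X=5 C=7 M=7
Draw 2: a1=2.079, a2=22.246, a3=18.963, a4=3.171, a0=46.459; τ=−ln(0.3584)/46.459=0.022 → t=0.079; u2·a0=0.0168·46.459=0.781 ≤ a1=2.079 → R1 fires; X=5 C=7 M=9
Draw 3: a1=2.079, a2=28.602, a3=24.381, a4=4.077, a0=59.139; τ=−ln(0.0221)/59.139=0.064 → t=0.143; u2·a0=0.7522·59.139=44.484; a1+a2=30.681 < 44.484 ≤ a1+…+a3=55.062 → R3 fires; X=5 C=6 M=9
Draw 4: a1=1.782, a2=24.516, a3=20.898, a4=4.077, a0=51.273; τ=−ln(0.8940)/51.273=0.002 → t=0.146; u2·a0=0.6582·51.273=33.748; a1+a2=26.298 < 33.748 ≤ a1+…+a3=47.196 → R3 fires; X=5 C=5 M=9
Draw 5: a1=1.485, a2=20.430, a3=17.415, a4=4.077, a0=43.407; τ=−ln(0.1372)/43.407=0.046 → t=0.191; u2·a0=0.4918·43.407=21.348; a1=1.485 < 21.348 ≤ a1+a2=21.915 → R2 fires; X=6 C=6 M=8
Draw 6: a1=1.782, a2=21.792, a3=18.576, a4=3.624, a0=45.774; τ=−ln(0.8187)/45.774=0.004 → t=0.196; u2·a0=0.0057·45.774=0.261 ≤ a1=1.782 → R1 fires; X=6 C=6 M=10
Draw 7: a1=1.782, a2=27.240, a3=23.220, a4=4.530, a0=56.772; τ=−ln(0.9347)/56.772=0.001 → t=0.197; u2·a0=0.4191·56.772=23.793; a1=1.782 < 23.793 ≤ a1+a2=29.022 → R2 fires; X=7 C=7 M=9
Draw 8: a1=2.079, a2=28.602, a3=24.381, a4=4.077, a0=59.139; τ=−ln(0.2423)/59.139=0.024 → t=0.221; u2·a0=0.8543·59.139=50.522; a1+a2=30.681 < 50.522 ≤ a1+…+a3=55.062 → R3 fires; X=7 C=6 M=9
Draw 9: a1=1.782, a2=24.516, a3=20.898, a4=4.077, a0=51.273; τ=−ln(0.4782)/51.273=0.014 → t=0.235; u2·a0=0.4668·51.273=23.934; a1=1.782 < 23.934 ≤ a1+a2=26.298 → R2 fires; X=8 C=7 M=8
Draw 10: a1=2.079, a2=25.424, a3=21.672, a4=3.624, a0=52.799; τ=−ln(0.6141)/52.799=0.009 → t=0.244; u2·a0=0.2634·52.799=13.907; a1=2.079 < 13.907 ≤ a1+a2=27.503 → R2 fires; X=9 C=8 M=7
Draw 11: a1=2.376, a2=25.424, a3=21.672, a4=3.171, a0=52.643; τ=−ln(0.2843)/52.643=0.024 → t=0.268 > T=0.25: stop.
At T=0.25: X=9 C=8 M=7; the largest is X.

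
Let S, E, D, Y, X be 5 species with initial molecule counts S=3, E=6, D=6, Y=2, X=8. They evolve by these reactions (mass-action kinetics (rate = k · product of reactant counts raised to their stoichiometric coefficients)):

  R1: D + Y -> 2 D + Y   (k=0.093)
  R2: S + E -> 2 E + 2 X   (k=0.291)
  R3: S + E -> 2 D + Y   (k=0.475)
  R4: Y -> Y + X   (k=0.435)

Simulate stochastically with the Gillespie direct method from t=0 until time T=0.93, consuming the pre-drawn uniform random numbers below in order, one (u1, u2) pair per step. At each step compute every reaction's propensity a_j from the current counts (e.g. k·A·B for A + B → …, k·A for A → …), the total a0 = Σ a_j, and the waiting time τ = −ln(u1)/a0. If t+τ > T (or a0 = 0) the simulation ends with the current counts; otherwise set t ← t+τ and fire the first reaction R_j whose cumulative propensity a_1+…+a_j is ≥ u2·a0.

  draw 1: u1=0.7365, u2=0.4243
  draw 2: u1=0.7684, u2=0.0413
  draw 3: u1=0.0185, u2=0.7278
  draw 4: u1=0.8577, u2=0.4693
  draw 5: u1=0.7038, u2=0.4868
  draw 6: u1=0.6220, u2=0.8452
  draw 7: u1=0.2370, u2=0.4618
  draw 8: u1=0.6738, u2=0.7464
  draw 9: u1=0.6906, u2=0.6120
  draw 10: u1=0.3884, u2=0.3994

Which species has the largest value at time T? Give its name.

Dominant species at T: D

t=0.000: S=3 E=6 D=6 Y=2 X=8
Draw 1: a1=1.116, a2=5.238, a3=8.550, a4=0.870, a0=15.774; τ=−ln(0.7365)/15.774=0.019 → t=0.019; u2·a0=0.4243·15.774=6.693; a1+a2=6.354 < 6.693 ≤ a1+…+a3=14.904 → R3 fires; S=2 E=5 D=8 Y=3 X=8
Draw 2: a1=2.232, a2=2.910, a3=4.750, a4=1.305, a0=11.197; τ=−ln(0.7684)/11.197=0.024 → t=0.043; u2·a0=0.0413·11.197=0.462 ≤ a1=2.232 → R1 fires; S=2 E=5 D=9 Y=3 X=8
Draw 3: a1=2.511, a2=2.910, a3=4.750, a4=1.305, a0=11.476; τ=−ln(0.0185)/11.476=0.348 → t=0.391; u2·a0=0.7278·11.476=8.352; a1+a2=5.421 < 8.352 ≤ a1+…+a3=10.171 → R3 fires; S=1 E=4 D=11 Y=4 X=8
Draw 4: a1=4.092, a2=1.164, a3=1.900, a4=1.740, a0=8.896; τ=−ln(0.8577)/8.896=0.017 → t=0.408; u2·a0=0.4693·8.896=4.175; a1=4.092 < 4.175 ≤ a1+a2=5.256 → R2 fires; S=0 E=5 D=11 Y=4 X=10
Draw 5: a1=4.092, a2=0.000, a3=0.000, a4=1.740, a0=5.832; τ=−ln(0.7038)/5.832=0.060 → t=0.468; u2·a0=0.4868·5.832=2.839 ≤ a1=4.092 → R1 fires; S=0 E=5 D=12 Y=4 X=10
Draw 6: a1=4.464, a2=0.000, a3=0.000, a4=1.740, a0=6.204; τ=−ln(0.6220)/6.204=0.077 → t=0.545; u2·a0=0.8452·6.204=5.244; a1+…+a3=4.464 < 5.244 ≤ a1+…+a4=6.204 → R4 fires; S=0 E=5 D=12 Y=4 X=11
Draw 7: a1=4.464, a2=0.000, a3=0.000, a4=1.740, a0=6.204; τ=−ln(0.2370)/6.204=0.232 → t=0.777; u2·a0=0.4618·6.204=2.865 ≤ a1=4.464 → R1 fires; S=0 E=5 D=13 Y=4 X=11
Draw 8: a1=4.836, a2=0.000, a3=0.000, a4=1.740, a0=6.576; τ=−ln(0.6738)/6.576=0.060 → t=0.837; u2·a0=0.7464·6.576=4.908; a1+…+a3=4.836 < 4.908 ≤ a1+…+a4=6.576 → R4 fires; S=0 E=5 D=13 Y=4 X=12
Draw 9: a1=4.836, a2=0.000, a3=0.000, a4=1.740, a0=6.576; τ=−ln(0.6906)/6.576=0.056 → t=0.893; u2·a0=0.6120·6.576=4.025 ≤ a1=4.836 → R1 fires; S=0 E=5 D=14 Y=4 X=12
Draw 10: a1=5.208, a2=0.000, a3=0.000, a4=1.740, a0=6.948; τ=−ln(0.3884)/6.948=0.136 → t=1.029 > T=0.93: stop.
At T=0.93: S=0 E=5 D=14 Y=4 X=12; the largest is D.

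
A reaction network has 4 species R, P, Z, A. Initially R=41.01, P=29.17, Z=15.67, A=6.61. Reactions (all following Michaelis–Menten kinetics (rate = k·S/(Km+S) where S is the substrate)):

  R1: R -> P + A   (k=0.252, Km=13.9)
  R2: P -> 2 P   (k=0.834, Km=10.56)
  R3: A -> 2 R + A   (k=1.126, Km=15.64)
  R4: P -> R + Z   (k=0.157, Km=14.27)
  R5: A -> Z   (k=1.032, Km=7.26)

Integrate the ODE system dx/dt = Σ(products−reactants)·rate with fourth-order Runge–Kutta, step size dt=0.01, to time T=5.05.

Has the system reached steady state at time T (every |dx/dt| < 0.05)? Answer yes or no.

Steady state at T: no

RK4 with dt=0.01: 505 steps to T=5.05. Trajectory (selected grid times):
t=0.00: R=41.01 P=29.17 Z=15.67 A=6.61
t=0.56: R=41.33 P=29.56 Z=16.00 A=6.44
t=1.12: R=41.65 P=29.95 Z=16.33 A=6.28
t=1.68: R=41.96 P=30.34 Z=16.66 A=6.12
t=2.24: R=42.27 P=30.74 Z=16.98 A=5.96
t=2.81: R=42.57 P=31.14 Z=17.30 A=5.81
t=3.37: R=42.87 P=31.53 Z=17.62 A=5.66
t=3.93: R=43.15 P=31.93 Z=17.93 A=5.51
t=4.49: R=43.43 P=32.33 Z=18.24 A=5.37
t=5.05: R=43.70 P=32.73 Z=18.55 A=5.24
Rates at T: R1=0.1912, R2=0.6305, R3=0.2824, R4=0.1093, R5=0.4324
dx/dt at T (Σ net stoichiometry × rate): R=+0.4829, P=+0.7124, Z=+0.5417, A=-0.2412
Largest |dx/dt| is |+0.7124| (P) ≥ 0.05 → not steady.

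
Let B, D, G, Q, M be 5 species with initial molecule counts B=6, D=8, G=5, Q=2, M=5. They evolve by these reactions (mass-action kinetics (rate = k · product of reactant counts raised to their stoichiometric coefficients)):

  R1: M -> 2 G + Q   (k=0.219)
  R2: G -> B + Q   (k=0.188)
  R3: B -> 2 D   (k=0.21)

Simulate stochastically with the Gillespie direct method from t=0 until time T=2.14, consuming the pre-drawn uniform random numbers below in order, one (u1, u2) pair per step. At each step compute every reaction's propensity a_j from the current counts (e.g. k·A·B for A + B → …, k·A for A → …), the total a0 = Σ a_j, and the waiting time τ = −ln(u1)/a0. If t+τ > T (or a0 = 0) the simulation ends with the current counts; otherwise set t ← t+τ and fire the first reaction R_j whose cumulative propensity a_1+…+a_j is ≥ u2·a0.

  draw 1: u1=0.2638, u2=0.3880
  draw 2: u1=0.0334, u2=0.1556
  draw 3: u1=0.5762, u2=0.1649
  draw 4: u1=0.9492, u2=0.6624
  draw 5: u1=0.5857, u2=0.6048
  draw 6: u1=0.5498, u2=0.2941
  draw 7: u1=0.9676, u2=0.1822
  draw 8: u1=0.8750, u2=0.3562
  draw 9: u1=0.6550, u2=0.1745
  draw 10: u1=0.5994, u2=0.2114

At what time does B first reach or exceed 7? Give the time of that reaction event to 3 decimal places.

t=0.000: B=6 D=8 G=5 Q=2 M=5
Draw 1: a1=1.095, a2=0.940, a3=1.260, a0=3.295; τ=−ln(0.2638)/3.295=0.404 → t=0.404; u2·a0=0.3880·3.295=1.278; a1=1.095 < 1.278 ≤ a1+a2=2.035 → R2 fires; B=7 D=8 G=4 Q=3 M=5
Draw 2: a1=1.095, a2=0.752, a3=1.470, a0=3.317; τ=−ln(0.0334)/3.317=1.025 → t=1.429; u2·a0=0.1556·3.317=0.516 ≤ a1=1.095 → R1 fires; B=7 D=8 G=6 Q=4 M=4
Draw 3: a1=0.876, a2=1.128, a3=1.470, a0=3.474; τ=−ln(0.5762)/3.474=0.159 → t=1.588; u2·a0=0.1649·3.474=0.573 ≤ a1=0.876 → R1 fires; B=7 D=8 G=8 Q=5 M=3
Draw 4: a1=0.657, a2=1.504, a3=1.470, a0=3.631; τ=−ln(0.9492)/3.631=0.014 → t=1.602; u2·a0=0.6624·3.631=2.405; a1+a2=2.161 < 2.405 ≤ a1+…+a3=3.631 → R3 fires; B=6 D=10 G=8 Q=5 M=3
Draw 5: a1=0.657, a2=1.504, a3=1.260, a0=3.421; τ=−ln(0.5857)/3.421=0.156 → t=1.759; u2·a0=0.6048·3.421=2.069; a1=0.657 < 2.069 ≤ a1+a2=2.161 → R2 fires; B=7 D=10 G=7 Q=6 M=3
Draw 6: a1=0.657, a2=1.316, a3=1.470, a0=3.443; τ=−ln(0.5498)/3.443=0.174 → t=1.932; u2·a0=0.2941·3.443=1.013; a1=0.657 < 1.013 ≤ a1+a2=1.973 → R2 fires; B=8 D=10 G=6 Q=7 M=3
Draw 7: a1=0.657, a2=1.128, a3=1.680, a0=3.465; τ=−ln(0.9676)/3.465=0.010 → t=1.942; u2·a0=0.1822·3.465=0.631 ≤ a1=0.657 → R1 fires; B=8 D=10 G=8 Q=8 M=2
Draw 8: a1=0.438, a2=1.504, a3=1.680, a0=3.622; τ=−ln(0.8750)/3.622=0.037 → t=1.979; u2·a0=0.3562·3.622=1.290; a1=0.438 < 1.290 ≤ a1+a2=1.942 → R2 fires; B=9 D=10 G=7 Q=9 M=2
Draw 9: a1=0.438, a2=1.316, a3=1.890, a0=3.644; τ=−ln(0.6550)/3.644=0.116 → t=2.095; u2·a0=0.1745·3.644=0.636; a1=0.438 < 0.636 ≤ a1+a2=1.754 → R2 fires; B=10 D=10 G=6 Q=10 M=2
Draw 10: a1=0.438, a2=1.128, a3=2.100, a0=3.666; τ=−ln(0.5994)/3.666=0.140 → t=2.234 > T=2.14: stop.
B first becomes ≥ 7 when it reaches 7 at the event at t=0.404.

Threshold first reached at t = 0.404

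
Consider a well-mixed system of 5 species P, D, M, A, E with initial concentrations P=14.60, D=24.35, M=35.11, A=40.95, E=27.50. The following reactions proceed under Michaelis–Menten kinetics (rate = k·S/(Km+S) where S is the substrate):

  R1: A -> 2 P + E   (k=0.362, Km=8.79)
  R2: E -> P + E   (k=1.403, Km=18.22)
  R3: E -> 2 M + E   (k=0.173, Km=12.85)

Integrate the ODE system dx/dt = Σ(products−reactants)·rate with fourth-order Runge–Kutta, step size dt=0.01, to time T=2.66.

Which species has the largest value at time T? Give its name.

RK4 with dt=0.01: 266 steps to T=2.66. Trajectory (selected grid times):
t=0.00: P=14.60 D=24.35 M=35.11 A=40.95 E=27.50
t=0.30: P=15.03 D=24.35 M=35.18 A=40.86 E=27.59
t=0.59: P=15.45 D=24.35 M=35.25 A=40.77 E=27.68
t=0.89: P=15.88 D=24.35 M=35.32 A=40.68 E=27.77
t=1.18: P=16.30 D=24.35 M=35.39 A=40.60 E=27.85
t=1.48: P=16.73 D=24.35 M=35.46 A=40.51 E=27.94
t=1.77: P=17.15 D=24.35 M=35.53 A=40.42 E=28.03
t=2.07: P=17.59 D=24.35 M=35.60 A=40.33 E=28.12
t=2.36: P=18.01 D=24.35 M=35.67 A=40.25 E=28.20
t=2.66: P=18.44 D=24.35 M=35.74 A=40.16 E=28.29
At T=2.66: P=18.44 D=24.35 M=35.74 A=40.16 E=28.29; the largest is A.

Dominant species at T: A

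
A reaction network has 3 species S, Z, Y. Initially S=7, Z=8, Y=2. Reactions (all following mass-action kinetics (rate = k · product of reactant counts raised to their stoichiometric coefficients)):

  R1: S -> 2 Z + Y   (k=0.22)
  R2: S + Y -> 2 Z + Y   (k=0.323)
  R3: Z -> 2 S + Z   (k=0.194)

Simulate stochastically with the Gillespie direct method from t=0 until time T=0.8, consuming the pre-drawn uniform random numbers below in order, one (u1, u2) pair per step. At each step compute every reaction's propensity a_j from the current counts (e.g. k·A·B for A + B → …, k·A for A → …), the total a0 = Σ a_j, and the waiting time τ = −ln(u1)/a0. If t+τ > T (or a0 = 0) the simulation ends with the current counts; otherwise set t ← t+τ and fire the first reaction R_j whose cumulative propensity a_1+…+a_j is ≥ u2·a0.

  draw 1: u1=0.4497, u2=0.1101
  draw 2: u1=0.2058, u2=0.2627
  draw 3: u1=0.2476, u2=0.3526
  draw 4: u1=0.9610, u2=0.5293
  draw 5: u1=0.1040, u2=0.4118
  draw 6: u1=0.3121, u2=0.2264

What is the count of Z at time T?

t=0.000: S=7 Z=8 Y=2
Draw 1: a1=1.540, a2=4.522, a3=1.552, a0=7.614; τ=−ln(0.4497)/7.614=0.105 → t=0.105; u2·a0=0.1101·7.614=0.838 ≤ a1=1.540 → R1 fires; S=6 Z=10 Y=3
Draw 2: a1=1.320, a2=5.814, a3=1.940, a0=9.074; τ=−ln(0.2058)/9.074=0.174 → t=0.279; u2·a0=0.2627·9.074=2.384; a1=1.320 < 2.384 ≤ a1+a2=7.134 → R2 fires; S=5 Z=12 Y=3
Draw 3: a1=1.100, a2=4.845, a3=2.328, a0=8.273; τ=−ln(0.2476)/8.273=0.169 → t=0.448; u2·a0=0.3526·8.273=2.917; a1=1.100 < 2.917 ≤ a1+a2=5.945 → R2 fires; S=4 Z=14 Y=3
Draw 4: a1=0.880, a2=3.876, a3=2.716, a0=7.472; τ=−ln(0.9610)/7.472=0.005 → t=0.453; u2·a0=0.5293·7.472=3.955; a1=0.880 < 3.955 ≤ a1+a2=4.756 → R2 fires; S=3 Z=16 Y=3
Draw 5: a1=0.660, a2=2.907, a3=3.104, a0=6.671; τ=−ln(0.1040)/6.671=0.339 → t=0.793; u2·a0=0.4118·6.671=2.747; a1=0.660 < 2.747 ≤ a1+a2=3.567 → R2 fires; S=2 Z=18 Y=3
Draw 6: a1=0.440, a2=1.938, a3=3.492, a0=5.870; τ=−ln(0.3121)/5.870=0.198 → t=0.991 > T=0.8: stop.
Read off Z at T=0.8: 18

Z at T = 18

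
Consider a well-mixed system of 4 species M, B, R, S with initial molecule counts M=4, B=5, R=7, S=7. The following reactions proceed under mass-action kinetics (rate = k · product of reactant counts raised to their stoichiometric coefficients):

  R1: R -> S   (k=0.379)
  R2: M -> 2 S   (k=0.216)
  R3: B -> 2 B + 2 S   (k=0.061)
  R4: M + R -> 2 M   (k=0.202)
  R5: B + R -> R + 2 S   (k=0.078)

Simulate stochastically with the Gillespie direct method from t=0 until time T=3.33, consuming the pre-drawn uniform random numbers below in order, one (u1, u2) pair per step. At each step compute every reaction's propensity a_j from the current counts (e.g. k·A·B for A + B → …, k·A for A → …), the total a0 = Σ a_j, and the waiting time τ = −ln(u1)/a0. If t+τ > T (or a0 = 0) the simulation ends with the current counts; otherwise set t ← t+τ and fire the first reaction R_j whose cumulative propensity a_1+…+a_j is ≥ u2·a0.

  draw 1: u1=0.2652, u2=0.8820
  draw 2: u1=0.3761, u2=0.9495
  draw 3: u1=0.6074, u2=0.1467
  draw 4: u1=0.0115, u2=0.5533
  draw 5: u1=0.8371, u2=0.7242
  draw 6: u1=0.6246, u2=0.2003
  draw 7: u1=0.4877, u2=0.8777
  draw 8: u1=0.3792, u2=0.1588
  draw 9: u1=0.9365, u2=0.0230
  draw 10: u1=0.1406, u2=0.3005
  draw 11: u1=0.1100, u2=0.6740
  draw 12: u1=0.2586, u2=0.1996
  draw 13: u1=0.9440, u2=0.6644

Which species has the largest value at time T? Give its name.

t=0.000: M=4 B=5 R=7 S=7
Draw 1: a1=2.653, a2=0.864, a3=0.305, a4=5.656, a5=2.730, a0=12.208; τ=−ln(0.2652)/12.208=0.109 → t=0.109; u2·a0=0.8820·12.208=10.767; a1+…+a4=9.478 < 10.767 ≤ a1+…+a5=12.208 → R5 fires; M=4 B=4 R=7 S=9
Draw 2: a1=2.653, a2=0.864, a3=0.244, a4=5.656, a5=2.184, a0=11.601; τ=−ln(0.3761)/11.601=0.084 → t=0.193; u2·a0=0.9495·11.601=11.015; a1+…+a4=9.417 < 11.015 ≤ a1+…+a5=11.601 → R5 fires; M=4 B=3 R=7 S=11
Draw 3: a1=2.653, a2=0.864, a3=0.183, a4=5.656, a5=1.638, a0=10.994; τ=−ln(0.6074)/10.994=0.045 → t=0.238; u2·a0=0.1467·10.994=1.613 ≤ a1=2.653 → R1 fires; M=4 B=3 R=6 S=12
Draw 4: a1=2.274, a2=0.864, a3=0.183, a4=4.848, a5=1.404, a0=9.573; τ=−ln(0.0115)/9.573=0.466 → t=0.705; u2·a0=0.5533·9.573=5.297; a1+…+a3=3.321 < 5.297 ≤ a1+…+a4=8.169 → R4 fires; M=5 B=3 R=5 S=12
Draw 5: a1=1.895, a2=1.080, a3=0.183, a4=5.050, a5=1.170, a0=9.378; τ=−ln(0.8371)/9.378=0.019 → t=0.724; u2·a0=0.7242·9.378=6.792; a1+…+a3=3.158 < 6.792 ≤ a1+…+a4=8.208 → R4 fires; M=6 B=3 R=4 S=12
Draw 6: a1=1.516, a2=1.296, a3=0.183, a4=4.848, a5=0.936, a0=8.779; τ=−ln(0.6246)/8.779=0.054 → t=0.777; u2·a0=0.2003·8.779=1.758; a1=1.516 < 1.758 ≤ a1+a2=2.812 → R2 fires; M=5 B=3 R=4 S=14
Draw 7: a1=1.516, a2=1.080, a3=0.183, a4=4.040, a5=0.936, a0=7.755; τ=−ln(0.4877)/7.755=0.093 → t=0.870; u2·a0=0.8777·7.755=6.807; a1+…+a3=2.779 < 6.807 ≤ a1+…+a4=6.819 → R4 fires; M=6 B=3 R=3 S=14
Draw 8: a1=1.137, a2=1.296, a3=0.183, a4=3.636, a5=0.702, a0=6.954; τ=−ln(0.3792)/6.954=0.139 → t=1.009; u2·a0=0.1588·6.954=1.104 ≤ a1=1.137 → R1 fires; M=6 B=3 R=2 S=15
Draw 9: a1=0.758, a2=1.296, a3=0.183, a4=2.424, a5=0.468, a0=5.129; τ=−ln(0.9365)/5.129=0.013 → t=1.022; u2·a0=0.0230·5.129=0.118 ≤ a1=0.758 → R1 fires; M=6 B=3 R=1 S=16
Draw 10: a1=0.379, a2=1.296, a3=0.183, a4=1.212, a5=0.234, a0=3.304; τ=−ln(0.1406)/3.304=0.594 → t=1.616; u2·a0=0.3005·3.304=0.993; a1=0.379 < 0.993 ≤ a1+a2=1.675 → R2 fires; M=5 B=3 R=1 S=18
Draw 11: a1=0.379, a2=1.080, a3=0.183, a4=1.010, a5=0.234, a0=2.886; τ=−ln(0.1100)/2.886=0.765 → t=2.381; u2·a0=0.6740·2.886=1.945; a1+…+a3=1.642 < 1.945 ≤ a1+…+a4=2.652 → R4 fires; M=6 B=3 R=0 S=18
Draw 12: a1=0.000, a2=1.296, a3=0.183, a4=0.000, a5=0.000, a0=1.479; τ=−ln(0.2586)/1.479=0.914 → t=3.295; u2·a0=0.1996·1.479=0.295; a1=0.000 < 0.295 ≤ a1+a2=1.296 → R2 fires; M=5 B=3 R=0 S=20
Draw 13: a1=0.000, a2=1.080, a3=0.183, a4=0.000, a5=0.000, a0=1.263; τ=−ln(0.9440)/1.263=0.046 → t=3.341 > T=3.33: stop.
At T=3.33: M=5 B=3 R=0 S=20; the largest is S.

Dominant species at T: S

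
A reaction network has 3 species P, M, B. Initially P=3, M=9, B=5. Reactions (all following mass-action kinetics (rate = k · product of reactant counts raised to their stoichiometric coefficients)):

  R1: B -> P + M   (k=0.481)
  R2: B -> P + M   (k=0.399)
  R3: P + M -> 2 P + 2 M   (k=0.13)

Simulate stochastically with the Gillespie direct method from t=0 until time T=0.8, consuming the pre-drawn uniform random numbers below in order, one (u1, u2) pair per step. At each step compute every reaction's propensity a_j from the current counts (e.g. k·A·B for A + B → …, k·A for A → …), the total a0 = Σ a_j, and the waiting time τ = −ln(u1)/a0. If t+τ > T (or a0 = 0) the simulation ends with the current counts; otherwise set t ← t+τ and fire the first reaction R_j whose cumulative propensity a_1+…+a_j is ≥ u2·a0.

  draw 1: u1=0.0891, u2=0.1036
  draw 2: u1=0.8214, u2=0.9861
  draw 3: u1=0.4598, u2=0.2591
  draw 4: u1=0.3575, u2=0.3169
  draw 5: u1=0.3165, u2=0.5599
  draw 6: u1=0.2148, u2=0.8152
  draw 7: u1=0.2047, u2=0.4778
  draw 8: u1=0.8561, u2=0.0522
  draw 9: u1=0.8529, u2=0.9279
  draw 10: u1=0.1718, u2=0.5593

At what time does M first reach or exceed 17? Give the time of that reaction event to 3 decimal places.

t=0.000: P=3 M=9 B=5
Draw 1: a1=2.405, a2=1.995, a3=3.510, a0=7.910; τ=−ln(0.0891)/7.910=0.306 → t=0.306; u2·a0=0.1036·7.910=0.819 ≤ a1=2.405 → R1 fires; P=4 M=10 B=4
Draw 2: a1=1.924, a2=1.596, a3=5.200, a0=8.720; τ=−ln(0.8214)/8.720=0.023 → t=0.328; u2·a0=0.9861·8.720=8.599; a1+a2=3.520 < 8.599 ≤ a1+…+a3=8.720 → R3 fires; P=5 M=11 B=4
Draw 3: a1=1.924, a2=1.596, a3=7.150, a0=10.670; τ=−ln(0.4598)/10.670=0.073 → t=0.401; u2·a0=0.2591·10.670=2.765; a1=1.924 < 2.765 ≤ a1+a2=3.520 → R2 fires; P=6 M=12 B=3
Draw 4: a1=1.443, a2=1.197, a3=9.360, a0=12.000; τ=−ln(0.3575)/12.000=0.086 → t=0.487; u2·a0=0.3169·12.000=3.803; a1+a2=2.640 < 3.803 ≤ a1+…+a3=12.000 → R3 fires; P=7 M=13 B=3
Draw 5: a1=1.443, a2=1.197, a3=11.830, a0=14.470; τ=−ln(0.3165)/14.470=0.080 → t=0.566; u2·a0=0.5599·14.470=8.102; a1+a2=2.640 < 8.102 ≤ a1+…+a3=14.470 → R3 fires; P=8 M=14 B=3
Draw 6: a1=1.443, a2=1.197, a3=14.560, a0=17.200; τ=−ln(0.2148)/17.200=0.089 → t=0.656; u2·a0=0.8152·17.200=14.021; a1+a2=2.640 < 14.021 ≤ a1+…+a3=17.200 → R3 fires; P=9 M=15 B=3
Draw 7: a1=1.443, a2=1.197, a3=17.550, a0=20.190; τ=−ln(0.2047)/20.190=0.079 → t=0.734; u2·a0=0.4778·20.190=9.647; a1+a2=2.640 < 9.647 ≤ a1+…+a3=20.190 → R3 fires; P=10 M=16 B=3
Draw 8: a1=1.443, a2=1.197, a3=20.800, a0=23.440; τ=−ln(0.8561)/23.440=0.007 → t=0.741; u2·a0=0.0522·23.440=1.224 ≤ a1=1.443 → R1 fires; P=11 M=17 B=2
Draw 9: a1=0.962, a2=0.798, a3=24.310, a0=26.070; τ=−ln(0.8529)/26.070=0.006 → t=0.747; u2·a0=0.9279·26.070=24.190; a1+a2=1.760 < 24.190 ≤ a1+…+a3=26.070 → R3 fires; P=12 M=18 B=2
Draw 10: a1=0.962, a2=0.798, a3=28.080, a0=29.840; τ=−ln(0.1718)/29.840=0.059 → t=0.806 > T=0.8: stop.
M first becomes ≥ 17 when it reaches 17 at the event at t=0.741.

Threshold first reached at t = 0.741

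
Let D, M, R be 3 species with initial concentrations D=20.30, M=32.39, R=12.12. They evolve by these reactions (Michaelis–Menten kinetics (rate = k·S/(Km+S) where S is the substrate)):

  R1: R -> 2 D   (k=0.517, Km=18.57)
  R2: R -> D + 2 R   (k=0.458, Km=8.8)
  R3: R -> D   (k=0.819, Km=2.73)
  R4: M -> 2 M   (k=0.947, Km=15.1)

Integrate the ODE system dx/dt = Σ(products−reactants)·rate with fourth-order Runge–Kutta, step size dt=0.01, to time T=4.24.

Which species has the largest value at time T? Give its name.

Dominant species at T: M

RK4 with dt=0.01: 424 steps to T=4.24. Trajectory (selected grid times):
t=0.00: D=20.30 M=32.39 R=12.12
t=0.47: D=20.93 M=32.69 R=11.84
t=0.94: D=21.55 M=33.00 R=11.55
t=1.41: D=22.17 M=33.30 R=11.27
t=1.88: D=22.78 M=33.61 R=10.99
t=2.36: D=23.40 M=33.93 R=10.71
t=2.83: D=24.00 M=34.23 R=10.43
t=3.30: D=24.59 M=34.54 R=10.16
t=3.77: D=25.18 M=34.85 R=9.88
t=4.24: D=25.76 M=35.16 R=9.61
At T=4.24: D=25.76 M=35.16 R=9.61; the largest is M.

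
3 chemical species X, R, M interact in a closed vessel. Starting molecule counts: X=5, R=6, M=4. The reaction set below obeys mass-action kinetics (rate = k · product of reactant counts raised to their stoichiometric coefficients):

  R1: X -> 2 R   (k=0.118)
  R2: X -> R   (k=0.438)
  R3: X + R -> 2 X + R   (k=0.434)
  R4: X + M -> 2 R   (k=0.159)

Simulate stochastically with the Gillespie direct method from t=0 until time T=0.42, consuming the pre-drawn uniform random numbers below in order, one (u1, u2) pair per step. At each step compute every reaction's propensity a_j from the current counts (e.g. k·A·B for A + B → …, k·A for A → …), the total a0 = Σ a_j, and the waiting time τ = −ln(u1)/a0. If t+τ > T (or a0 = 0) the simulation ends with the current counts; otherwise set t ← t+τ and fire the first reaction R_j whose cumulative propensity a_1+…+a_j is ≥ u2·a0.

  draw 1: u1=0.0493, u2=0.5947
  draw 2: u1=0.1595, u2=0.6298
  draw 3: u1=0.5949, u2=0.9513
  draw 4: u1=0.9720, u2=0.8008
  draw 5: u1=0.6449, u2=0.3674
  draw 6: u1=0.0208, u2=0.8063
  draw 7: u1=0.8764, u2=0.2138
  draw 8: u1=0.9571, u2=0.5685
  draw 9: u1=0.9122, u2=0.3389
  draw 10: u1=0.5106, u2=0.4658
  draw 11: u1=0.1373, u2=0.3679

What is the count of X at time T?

t=0.000: X=5 R=6 M=4
Draw 1: a1=0.590, a2=2.190, a3=13.020, a4=3.180, a0=18.980; τ=−ln(0.0493)/18.980=0.159 → t=0.159; u2·a0=0.5947·18.980=11.287; a1+a2=2.780 < 11.287 ≤ a1+…+a3=15.800 → R3 fires; X=6 R=6 M=4
Draw 2: a1=0.708, a2=2.628, a3=15.624, a4=3.816, a0=22.776; τ=−ln(0.1595)/22.776=0.081 → t=0.239; u2·a0=0.6298·22.776=14.344; a1+a2=3.336 < 14.344 ≤ a1+…+a3=18.960 → R3 fires; X=7 R=6 M=4
Draw 3: a1=0.826, a2=3.066, a3=18.228, a4=4.452, a0=26.572; τ=−ln(0.5949)/26.572=0.020 → t=0.259; u2·a0=0.9513·26.572=25.278; a1+…+a3=22.120 < 25.278 ≤ a1+…+a4=26.572 → R4 fires; X=6 R=8 M=3
Draw 4: a1=0.708, a2=2.628, a3=20.832, a4=2.862, a0=27.030; τ=−ln(0.9720)/27.030=0.001 → t=0.260; u2·a0=0.8008·27.030=21.646; a1+a2=3.336 < 21.646 ≤ a1+…+a3=24.168 → R3 fires; X=7 R=8 M=3
Draw 5: a1=0.826, a2=3.066, a3=24.304, a4=3.339, a0=31.535; τ=−ln(0.6449)/31.535=0.014 → t=0.274; u2·a0=0.3674·31.535=11.586; a1+a2=3.892 < 11.586 ≤ a1+…+a3=28.196 → R3 fires; X=8 R=8 M=3
Draw 6: a1=0.944, a2=3.504, a3=27.776, a4=3.816, a0=36.040; τ=−ln(0.0208)/36.040=0.107 → t=0.381; u2·a0=0.8063·36.040=29.059; a1+a2=4.448 < 29.059 ≤ a1+…+a3=32.224 → R3 fires; X=9 R=8 M=3
Draw 7: a1=1.062, a2=3.942, a3=31.248, a4=4.293, a0=40.545; τ=−ln(0.8764)/40.545=0.003 → t=0.384; u2·a0=0.2138·40.545=8.669; a1+a2=5.004 < 8.669 ≤ a1+…+a3=36.252 → R3 fires; X=10 R=8 M=3
Draw 8: a1=1.180, a2=4.380, a3=34.720, a4=4.770, a0=45.050; τ=−ln(0.9571)/45.050=0.001 → t=0.385; u2·a0=0.5685·45.050=25.611; a1+a2=5.560 < 25.611 ≤ a1+…+a3=40.280 → R3 fires; X=11 R=8 M=3
Draw 9: a1=1.298, a2=4.818, a3=38.192, a4=5.247, a0=49.555; τ=−ln(0.9122)/49.555=0.002 → t=0.387; u2·a0=0.3389·49.555=16.794; a1+a2=6.116 < 16.794 ≤ a1+…+a3=44.308 → R3 fires; X=12 R=8 M=3
Draw 10: a1=1.416, a2=5.256, a3=41.664, a4=5.724, a0=54.060; τ=−ln(0.5106)/54.060=0.012 → t=0.400; u2·a0=0.4658·54.060=25.181; a1+a2=6.672 < 25.181 ≤ a1+…+a3=48.336 → R3 fires; X=13 R=8 M=3
Draw 11: a1=1.534, a2=5.694, a3=45.136, a4=6.201, a0=58.565; τ=−ln(0.1373)/58.565=0.034 → t=0.434 > T=0.42: stop.
Read off X at T=0.42: 13

X at T = 13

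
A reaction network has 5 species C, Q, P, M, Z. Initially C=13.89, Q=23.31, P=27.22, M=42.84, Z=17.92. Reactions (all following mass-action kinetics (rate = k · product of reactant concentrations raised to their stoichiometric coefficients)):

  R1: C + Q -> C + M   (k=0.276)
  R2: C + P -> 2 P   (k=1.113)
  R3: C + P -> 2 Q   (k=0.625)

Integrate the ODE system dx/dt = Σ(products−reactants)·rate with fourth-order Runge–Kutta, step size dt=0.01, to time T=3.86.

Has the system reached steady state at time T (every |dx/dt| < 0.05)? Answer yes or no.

RK4 with dt=0.01: 386 steps to T=3.86. Trajectory (selected grid times):
t=0.00: C=13.89 Q=23.31 P=27.22 M=42.84 Z=17.92
t=0.43: C=0.00 Q=31.24 P=31.12 M=44.90 Z=17.92
t=0.86: C=0.00 Q=31.24 P=31.12 M=44.90 Z=17.92
t=1.29: C=0.00 Q=31.24 P=31.12 M=44.90 Z=17.92
t=1.72: C=0.00 Q=31.24 P=31.12 M=44.90 Z=17.92
t=2.14: C=0.00 Q=31.24 P=31.12 M=44.90 Z=17.92
t=2.57: C=0.00 Q=31.24 P=31.12 M=44.90 Z=17.92
t=3.00: C=0.00 Q=31.24 P=31.12 M=44.90 Z=17.92
t=3.43: C=0.00 Q=31.24 P=31.12 M=44.90 Z=17.92
t=3.86: C=0.00 Q=31.24 P=31.12 M=44.90 Z=17.92
Rates at T: R1=0.0000, R2=0.0000, R3=0.0000
dx/dt at T (Σ net stoichiometry × rate): C=-0.0000, Q=+0.0000, P=+0.0000, M=+0.0000, Z=+0.0000
Largest |dx/dt| is |-0.0000| (C) < 0.05 → steady.

Steady state at T: yes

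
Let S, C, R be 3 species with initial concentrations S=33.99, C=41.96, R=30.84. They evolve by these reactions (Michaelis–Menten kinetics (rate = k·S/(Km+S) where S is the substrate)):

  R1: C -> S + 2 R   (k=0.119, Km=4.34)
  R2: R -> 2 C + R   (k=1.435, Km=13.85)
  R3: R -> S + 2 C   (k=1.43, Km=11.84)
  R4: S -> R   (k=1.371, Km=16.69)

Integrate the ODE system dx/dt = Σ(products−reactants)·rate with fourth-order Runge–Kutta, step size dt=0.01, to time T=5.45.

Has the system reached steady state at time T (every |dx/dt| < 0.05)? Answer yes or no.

RK4 with dt=0.01: 545 steps to T=5.45. Trajectory (selected grid times):
t=0.00: S=33.99 C=41.96 R=30.84
t=0.61: S=34.13 C=44.36 R=30.90
t=1.21: S=34.26 C=46.73 R=30.97
t=1.82: S=34.39 C=49.13 R=31.03
t=2.42: S=34.53 C=51.50 R=31.09
t=3.03: S=34.66 C=53.91 R=31.16
t=3.63: S=34.79 C=56.28 R=31.23
t=4.24: S=34.93 C=58.69 R=31.29
t=4.84: S=35.06 C=61.06 R=31.36
t=5.45: S=35.19 C=63.48 R=31.43
Rates at T: R1=0.1114, R2=0.9961, R3=1.0387, R4=0.9300
dx/dt at T (Σ net stoichiometry × rate): S=+0.2201, C=+3.9582, R=+0.1140
Largest |dx/dt| is |+3.9582| (C) ≥ 0.05 → not steady.

Steady state at T: no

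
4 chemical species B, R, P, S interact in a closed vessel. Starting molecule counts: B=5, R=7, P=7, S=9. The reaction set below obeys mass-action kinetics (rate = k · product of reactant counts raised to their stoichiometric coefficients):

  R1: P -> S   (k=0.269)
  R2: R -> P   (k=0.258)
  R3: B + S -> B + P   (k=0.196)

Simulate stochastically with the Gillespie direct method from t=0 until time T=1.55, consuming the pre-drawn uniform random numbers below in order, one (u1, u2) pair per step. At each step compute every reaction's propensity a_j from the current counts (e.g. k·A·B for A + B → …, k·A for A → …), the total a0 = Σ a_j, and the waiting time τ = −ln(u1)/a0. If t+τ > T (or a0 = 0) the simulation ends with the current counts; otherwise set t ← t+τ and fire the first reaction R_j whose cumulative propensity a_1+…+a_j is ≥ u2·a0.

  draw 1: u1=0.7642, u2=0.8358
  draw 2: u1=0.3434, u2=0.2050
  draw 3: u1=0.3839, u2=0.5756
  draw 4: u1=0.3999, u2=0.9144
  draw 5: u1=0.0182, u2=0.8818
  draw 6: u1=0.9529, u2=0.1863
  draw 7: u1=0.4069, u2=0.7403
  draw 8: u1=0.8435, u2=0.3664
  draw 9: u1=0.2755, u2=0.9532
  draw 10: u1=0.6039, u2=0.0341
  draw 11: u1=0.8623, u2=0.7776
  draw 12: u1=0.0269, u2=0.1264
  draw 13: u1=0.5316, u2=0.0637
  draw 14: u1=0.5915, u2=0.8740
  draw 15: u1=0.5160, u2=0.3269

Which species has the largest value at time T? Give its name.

t=0.000: B=5 R=7 P=7 S=9
Draw 1: a1=1.883, a2=1.806, a3=8.820, a0=12.509; τ=−ln(0.7642)/12.509=0.021 → t=0.021; u2·a0=0.8358·12.509=10.455; a1+a2=3.689 < 10.455 ≤ a1+…+a3=12.509 → R3 fires; B=5 R=7 P=8 S=8
Draw 2: a1=2.152, a2=1.806, a3=7.840, a0=11.798; τ=−ln(0.3434)/11.798=0.091 → t=0.112; u2·a0=0.2050·11.798=2.419; a1=2.152 < 2.419 ≤ a1+a2=3.958 → R2 fires; B=5 R=6 P=9 S=8
Draw 3: a1=2.421, a2=1.548, a3=7.840, a0=11.809; τ=−ln(0.3839)/11.809=0.081 → t=0.193; u2·a0=0.5756·11.809=6.797; a1+a2=3.969 < 6.797 ≤ a1+…+a3=11.809 → R3 fires; B=5 R=6 P=10 S=7
Draw 4: a1=2.690, a2=1.548, a3=6.860, a0=11.098; τ=−ln(0.3999)/11.098=0.083 → t=0.276; u2·a0=0.9144·11.098=10.148; a1+a2=4.238 < 10.148 ≤ a1+…+a3=11.098 → R3 fires; B=5 R=6 P=11 S=6
Draw 5: a1=2.959, a2=1.548, a3=5.880, a0=10.387; τ=−ln(0.0182)/10.387=0.386 → t=0.661; u2·a0=0.8818·10.387=9.159; a1+a2=4.507 < 9.159 ≤ a1+…+a3=10.387 → R3 fires; B=5 R=6 P=12 S=5
Draw 6: a1=3.228, a2=1.548, a3=4.900, a0=9.676; τ=−ln(0.9529)/9.676=0.005 → t=0.666; u2·a0=0.1863·9.676=1.803 ≤ a1=3.228 → R1 fires; B=5 R=6 P=11 S=6
Draw 7: a1=2.959, a2=1.548, a3=5.880, a0=10.387; τ=−ln(0.4069)/10.387=0.087 → t=0.753; u2·a0=0.7403·10.387=7.689; a1+a2=4.507 < 7.689 ≤ a1+…+a3=10.387 → R3 fires; B=5 R=6 P=12 S=5
Draw 8: a1=3.228, a2=1.548, a3=4.900, a0=9.676; τ=−ln(0.8435)/9.676=0.018 → t=0.771; u2·a0=0.3664·9.676=3.545; a1=3.228 < 3.545 ≤ a1+a2=4.776 → R2 fires; B=5 R=5 P=13 S=5
Draw 9: a1=3.497, a2=1.290, a3=4.900, a0=9.687; τ=−ln(0.2755)/9.687=0.133 → t=0.904; u2·a0=0.9532·9.687=9.234; a1+a2=4.787 < 9.234 ≤ a1+…+a3=9.687 → R3 fires; B=5 R=5 P=14 S=4
Draw 10: a1=3.766, a2=1.290, a3=3.920, a0=8.976; τ=−ln(0.6039)/8.976=0.056 → t=0.960; u2·a0=0.0341·8.976=0.306 ≤ a1=3.766 → R1 fires; B=5 R=5 P=13 S=5
Draw 11: a1=3.497, a2=1.290, a3=4.900, a0=9.687; τ=−ln(0.8623)/9.687=0.015 → t=0.975; u2·a0=0.7776·9.687=7.533; a1+a2=4.787 < 7.533 ≤ a1+…+a3=9.687 → R3 fires; B=5 R=5 P=14 S=4
Draw 12: a1=3.766, a2=1.290, a3=3.920, a0=8.976; τ=−ln(0.0269)/8.976=0.403 → t=1.378; u2·a0=0.1264·8.976=1.135 ≤ a1=3.766 → R1 fires; B=5 R=5 P=13 S=5
Draw 13: a1=3.497, a2=1.290, a3=4.900, a0=9.687; τ=−ln(0.5316)/9.687=0.065 → t=1.443; u2·a0=0.0637·9.687=0.617 ≤ a1=3.497 → R1 fires; B=5 R=5 P=12 S=6
Draw 14: a1=3.228, a2=1.290, a3=5.880, a0=10.398; τ=−ln(0.5915)/10.398=0.050 → t=1.494; u2·a0=0.8740·10.398=9.088; a1+a2=4.518 < 9.088 ≤ a1+…+a3=10.398 → R3 fires; B=5 R=5 P=13 S=5
Draw 15: a1=3.497, a2=1.290, a3=4.900, a0=9.687; τ=−ln(0.5160)/9.687=0.068 → t=1.562 > T=1.55: stop.
At T=1.55: B=5 R=5 P=13 S=5; the largest is P.

Dominant species at T: P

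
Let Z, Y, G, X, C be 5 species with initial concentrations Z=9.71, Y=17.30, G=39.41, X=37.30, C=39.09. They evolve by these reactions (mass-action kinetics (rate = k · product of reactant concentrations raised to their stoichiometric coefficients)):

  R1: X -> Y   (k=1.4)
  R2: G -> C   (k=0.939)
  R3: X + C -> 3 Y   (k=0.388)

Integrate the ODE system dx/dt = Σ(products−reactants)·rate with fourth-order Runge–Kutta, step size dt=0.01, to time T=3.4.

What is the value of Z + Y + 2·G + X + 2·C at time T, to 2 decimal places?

Value at T = 221.31

Check how each reaction changes W = Z + Y + 2·G + X + 2·C (weight of products minus weight of reactants):
R1: X -> Y: (1·1) − (1·1) = 1 − 1 = 0
R2: G -> C: (2·1) − (2·1) = 2 − 2 = 0
R3: X + C -> 3 Y: (1·3) − (1·1 + 2·1) = 3 − 3 = 0
Every reaction leaves W unchanged, so W is conserved and no simulation is needed: W(T) = W(0) = 9.71 + 17.30 + 2·39.41 + 37.30 + 2·39.09 = 221.31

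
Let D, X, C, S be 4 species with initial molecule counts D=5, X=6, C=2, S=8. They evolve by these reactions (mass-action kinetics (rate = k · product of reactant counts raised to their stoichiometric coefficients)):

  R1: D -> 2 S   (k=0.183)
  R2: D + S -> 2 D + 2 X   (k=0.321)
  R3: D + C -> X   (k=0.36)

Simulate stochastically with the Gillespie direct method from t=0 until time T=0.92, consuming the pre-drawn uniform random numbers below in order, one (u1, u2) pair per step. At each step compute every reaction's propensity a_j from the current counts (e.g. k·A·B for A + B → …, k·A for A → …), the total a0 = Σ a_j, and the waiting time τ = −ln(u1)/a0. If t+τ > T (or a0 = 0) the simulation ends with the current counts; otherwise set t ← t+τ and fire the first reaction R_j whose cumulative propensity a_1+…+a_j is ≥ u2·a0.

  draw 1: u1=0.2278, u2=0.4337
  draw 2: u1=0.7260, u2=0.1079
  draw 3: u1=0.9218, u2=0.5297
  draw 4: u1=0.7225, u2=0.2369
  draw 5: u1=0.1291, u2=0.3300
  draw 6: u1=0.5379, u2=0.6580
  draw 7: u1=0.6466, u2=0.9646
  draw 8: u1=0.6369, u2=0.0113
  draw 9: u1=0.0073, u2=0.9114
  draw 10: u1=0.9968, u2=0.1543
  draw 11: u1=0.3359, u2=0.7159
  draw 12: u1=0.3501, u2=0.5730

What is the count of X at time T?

t=0.000: D=5 X=6 C=2 S=8
Draw 1: a1=0.915, a2=12.840, a3=3.600, a0=17.355; τ=−ln(0.2278)/17.355=0.085 → t=0.085; u2·a0=0.4337·17.355=7.527; a1=0.915 < 7.527 ≤ a1+a2=13.755 → R2 fires; D=6 X=8 C=2 S=7
Draw 2: a1=1.098, a2=13.482, a3=4.320, a0=18.900; τ=−ln(0.7260)/18.900=0.017 → t=0.102; u2·a0=0.1079·18.900=2.039; a1=1.098 < 2.039 ≤ a1+a2=14.580 → R2 fires; D=7 X=10 C=2 S=6
Draw 3: a1=1.281, a2=13.482, a3=5.040, a0=19.803; τ=−ln(0.9218)/19.803=0.004 → t=0.106; u2·a0=0.5297·19.803=10.490; a1=1.281 < 10.490 ≤ a1+a2=14.763 → R2 fires; D=8 X=12 C=2 S=5
Draw 4: a1=1.464, a2=12.840, a3=5.760, a0=20.064; τ=−ln(0.7225)/20.064=0.016 → t=0.122; u2·a0=0.2369·20.064=4.753; a1=1.464 < 4.753 ≤ a1+a2=14.304 → R2 fires; D=9 X=14 C=2 S=4
Draw 5: a1=1.647, a2=11.556, a3=6.480, a0=19.683; τ=−ln(0.1291)/19.683=0.104 → t=0.226; u2·a0=0.3300·19.683=6.495; a1=1.647 < 6.495 ≤ a1+a2=13.203 → R2 fires; D=10 X=16 C=2 S=3
Draw 6: a1=1.830, a2=9.630, a3=7.200, a0=18.660; τ=−ln(0.5379)/18.660=0.033 → t=0.260; u2·a0=0.6580·18.660=12.278; a1+a2=11.460 < 12.278 ≤ a1+…+a3=18.660 → R3 fires; D=9 X=17 C=1 S=3
Draw 7: a1=1.647, a2=8.667, a3=3.240, a0=13.554; τ=−ln(0.6466)/13.554=0.032 → t=0.292; u2·a0=0.9646·13.554=13.074; a1+a2=10.314 < 13.074 ≤ a1+…+a3=13.554 → R3 fires; D=8 X=18 C=0 S=3
Draw 8: a1=1.464, a2=7.704, a3=0.000, a0=9.168; τ=−ln(0.6369)/9.168=0.049 → t=0.341; u2·a0=0.0113·9.168=0.104 ≤ a1=1.464 → R1 fires; D=7 X=18 C=0 S=5
Draw 9: a1=1.281, a2=11.235, a3=0.000, a0=12.516; τ=−ln(0.0073)/12.516=0.393 → t=0.734; u2·a0=0.9114·12.516=11.407; a1=1.281 < 11.407 ≤ a1+a2=12.516 → R2 fires; D=8 X=20 C=0 S=4
Draw 10: a1=1.464, a2=10.272, a3=0.000, a0=11.736; τ=−ln(0.9968)/11.736=0.000 → t=0.734; u2·a0=0.1543·11.736=1.811; a1=1.464 < 1.811 ≤ a1+a2=11.736 → R2 fires; D=9 X=22 C=0 S=3
Draw 11: a1=1.647, a2=8.667, a3=0.000, a0=10.314; τ=−ln(0.3359)/10.314=0.106 → t=0.840; u2·a0=0.7159·10.314=7.384; a1=1.647 < 7.384 ≤ a1+a2=10.314 → R2 fires; D=10 X=24 C=0 S=2
Draw 12: a1=1.830, a2=6.420, a3=0.000, a0=8.250; τ=−ln(0.3501)/8.250=0.127 → t=0.967 > T=0.92: stop.
Read off X at T=0.92: 24

X at T = 24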